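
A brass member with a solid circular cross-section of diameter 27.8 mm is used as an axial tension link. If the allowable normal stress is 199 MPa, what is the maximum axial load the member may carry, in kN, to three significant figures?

A = 607 mm².
P_max = σ_allow · A = 199 · 607 = 120800 N = 120.8 kN.

121 kN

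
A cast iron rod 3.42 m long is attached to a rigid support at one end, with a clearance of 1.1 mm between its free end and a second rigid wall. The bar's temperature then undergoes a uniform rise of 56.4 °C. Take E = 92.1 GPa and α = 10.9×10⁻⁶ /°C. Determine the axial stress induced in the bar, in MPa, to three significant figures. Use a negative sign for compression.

Free thermal expansion αLΔT = 10.9e-6 · 3420 · 56.4 = 2.102 mm.
The walls engage after the gap closes; constrained expansion = 2.102 − 1.1 = 1.002 mm.
The walls impose strain ε = −(1.002)/3420 = -2.9312e-04; σ = Eε = 92100 · -2.9312e-04 = -27 MPa.

-27.0 MPa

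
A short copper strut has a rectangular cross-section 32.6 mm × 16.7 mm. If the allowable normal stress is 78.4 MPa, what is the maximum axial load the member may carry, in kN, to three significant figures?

42.7 kN

A = 544.4 mm².
P_max = σ_allow · A = 78.4 · 544.4 = 42680 N = 42.68 kN.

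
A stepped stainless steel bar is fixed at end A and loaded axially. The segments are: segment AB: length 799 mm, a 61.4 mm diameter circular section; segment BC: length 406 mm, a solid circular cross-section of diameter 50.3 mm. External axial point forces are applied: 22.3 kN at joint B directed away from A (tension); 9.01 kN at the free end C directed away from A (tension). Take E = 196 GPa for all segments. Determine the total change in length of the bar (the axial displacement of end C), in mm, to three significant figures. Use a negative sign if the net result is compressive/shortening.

Internal axial forces (sectioning from the free end, tension +): N_BC = 9.01 kN, N_AB = 31.31 kN.
A_AB = 2961 mm².
A_BC = 1987 mm².
δ_AB = 31310·799/(2961·196000) = 0.04311 mm
δ_BC = 9010·406/(1987·196000) = 0.009392 mm
δ = Σδ_i = 0.0525 mm.

0.0525 mm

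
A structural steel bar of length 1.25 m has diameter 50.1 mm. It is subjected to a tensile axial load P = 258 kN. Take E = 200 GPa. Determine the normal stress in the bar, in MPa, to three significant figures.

A = 1971 mm².
σ = N/A = 258000/1971 = 130.9 MPa.

131 MPa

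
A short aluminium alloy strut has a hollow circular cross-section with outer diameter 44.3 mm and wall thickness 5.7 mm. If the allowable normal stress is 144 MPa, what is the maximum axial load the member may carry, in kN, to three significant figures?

99.5 kN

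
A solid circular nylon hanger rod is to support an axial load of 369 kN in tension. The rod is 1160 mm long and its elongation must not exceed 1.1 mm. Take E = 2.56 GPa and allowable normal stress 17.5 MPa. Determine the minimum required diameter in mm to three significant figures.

440 mm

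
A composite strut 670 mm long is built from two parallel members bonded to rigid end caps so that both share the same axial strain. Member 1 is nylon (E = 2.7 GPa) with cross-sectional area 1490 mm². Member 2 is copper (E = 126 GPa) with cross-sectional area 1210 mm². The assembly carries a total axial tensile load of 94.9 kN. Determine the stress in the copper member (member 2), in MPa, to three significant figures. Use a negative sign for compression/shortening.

76.4 MPa

Equal strain + equilibrium ⇒ each member carries load in proportion to AE: A₁E₁ = 4023000 N, A₂E₂ = 152500000 N, ΣAE = 156500000 N.
σ₂ = P·E₂/ΣAE = 94900·126000/156500000 = 76.41 MPa.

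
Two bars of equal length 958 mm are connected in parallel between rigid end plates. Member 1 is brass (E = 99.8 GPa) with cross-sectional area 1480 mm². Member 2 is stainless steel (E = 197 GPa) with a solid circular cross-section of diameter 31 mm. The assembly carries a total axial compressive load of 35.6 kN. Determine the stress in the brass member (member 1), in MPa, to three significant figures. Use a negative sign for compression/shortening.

-12.0 MPa

A_2 = 754.8 mm².
Equal strain + equilibrium ⇒ each member carries load in proportion to AE: A₁E₁ = 147700000 N, A₂E₂ = 148700000 N, ΣAE = 296400000 N.
σ₁ = P·E₁/ΣAE = -35600·99800/296400000 = -11.99 MPa.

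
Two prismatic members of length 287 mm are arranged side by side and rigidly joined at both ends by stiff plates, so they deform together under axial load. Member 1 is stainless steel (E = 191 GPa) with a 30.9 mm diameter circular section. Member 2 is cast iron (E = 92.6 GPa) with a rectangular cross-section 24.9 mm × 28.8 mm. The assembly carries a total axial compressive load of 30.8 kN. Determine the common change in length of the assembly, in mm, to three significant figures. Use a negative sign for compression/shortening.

-0.0422 mm

A_1 = 749.9 mm².
A_2 = 717.1 mm².
Equal strain + equilibrium ⇒ each member carries load in proportion to AE: A₁E₁ = 143200000 N, A₂E₂ = 66410000 N, ΣAE = 209600000 N.
δ = PL/ΣAE = -30800·287/209600000 = -0.04217 mm.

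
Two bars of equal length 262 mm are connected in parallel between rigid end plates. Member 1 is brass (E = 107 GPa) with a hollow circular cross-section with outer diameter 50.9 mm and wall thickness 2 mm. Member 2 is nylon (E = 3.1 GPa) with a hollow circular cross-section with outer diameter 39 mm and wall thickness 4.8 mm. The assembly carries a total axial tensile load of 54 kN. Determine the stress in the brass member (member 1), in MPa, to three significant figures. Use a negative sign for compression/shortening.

168 MPa

A_1 = 307.2 mm².
A_2 = 515.7 mm².
Equal strain + equilibrium ⇒ each member carries load in proportion to AE: A₁E₁ = 32880000 N, A₂E₂ = 1599000 N, ΣAE = 34470000 N.
σ₁ = P·E₁/ΣAE = 54000·107000/34470000 = 167.6 MPa.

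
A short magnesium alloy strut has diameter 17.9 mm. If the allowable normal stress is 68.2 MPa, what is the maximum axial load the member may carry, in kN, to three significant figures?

17.2 kN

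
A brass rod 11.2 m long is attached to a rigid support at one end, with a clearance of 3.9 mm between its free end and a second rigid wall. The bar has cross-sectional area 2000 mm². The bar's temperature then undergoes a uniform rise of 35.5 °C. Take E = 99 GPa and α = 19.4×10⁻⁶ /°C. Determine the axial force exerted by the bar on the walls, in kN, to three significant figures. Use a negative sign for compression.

-67.4 kN

Free thermal expansion αLΔT = 19.4e-6 · 11200 · 35.5 = 7.713 mm.
The walls engage after the gap closes; constrained expansion = 7.713 − 3.9 = 3.813 mm.
The walls impose strain ε = −(3.813)/11200 = -3.4049e-04; σ = Eε = 99000 · -3.4049e-04 = -33.71 MPa.
Wall reaction R = σ·A = -33.71·2000 = -67420 N = -67.42 kN.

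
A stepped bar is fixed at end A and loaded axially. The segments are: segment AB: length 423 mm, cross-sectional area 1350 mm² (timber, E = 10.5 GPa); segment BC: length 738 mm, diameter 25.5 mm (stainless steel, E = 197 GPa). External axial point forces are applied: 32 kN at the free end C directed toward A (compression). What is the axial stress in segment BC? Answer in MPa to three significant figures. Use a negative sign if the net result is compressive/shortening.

-62.7 MPa

Internal axial forces (sectioning from the free end, tension +): N_BC = -32 kN, N_AB = -32 kN.
A_BC = 510.7 mm².
σ_BC = N_BC/A_BC = -32000/510.7 = -62.66 MPa.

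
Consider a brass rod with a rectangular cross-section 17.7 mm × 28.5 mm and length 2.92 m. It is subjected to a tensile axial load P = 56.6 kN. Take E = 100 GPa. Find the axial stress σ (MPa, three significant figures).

112 MPa

A = 504.4 mm².
σ = N/A = 56600/504.4 = 112.2 MPa.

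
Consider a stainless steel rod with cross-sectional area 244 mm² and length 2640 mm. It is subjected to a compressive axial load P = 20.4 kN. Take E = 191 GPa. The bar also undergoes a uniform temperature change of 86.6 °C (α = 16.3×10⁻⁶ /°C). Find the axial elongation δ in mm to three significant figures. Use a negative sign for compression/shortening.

δ_mech = NL/(AE) = -20400·2640/(244·191000) = -1.156 mm.
δ_thermal = αLΔT = 16.3e-6·2640·86.6 = 3.727 mm.
δ = δ_mech + δ_thermal = 2.571 mm.

2.57 mm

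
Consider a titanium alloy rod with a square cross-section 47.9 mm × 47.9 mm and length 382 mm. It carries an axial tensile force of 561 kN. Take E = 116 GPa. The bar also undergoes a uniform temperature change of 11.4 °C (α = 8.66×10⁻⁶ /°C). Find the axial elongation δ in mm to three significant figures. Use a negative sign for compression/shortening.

0.843 mm

A = 2294 mm².
δ_mech = NL/(AE) = 561000·382/(2294·116000) = 0.8052 mm.
δ_thermal = αLΔT = 8.66e-6·382·11.4 = 0.03771 mm.
δ = δ_mech + δ_thermal = 0.8429 mm.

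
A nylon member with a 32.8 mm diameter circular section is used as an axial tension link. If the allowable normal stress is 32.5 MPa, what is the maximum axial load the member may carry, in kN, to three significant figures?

27.5 kN

A = 845 mm².
P_max = σ_allow · A = 32.5 · 845 = 27460 N = 27.46 kN.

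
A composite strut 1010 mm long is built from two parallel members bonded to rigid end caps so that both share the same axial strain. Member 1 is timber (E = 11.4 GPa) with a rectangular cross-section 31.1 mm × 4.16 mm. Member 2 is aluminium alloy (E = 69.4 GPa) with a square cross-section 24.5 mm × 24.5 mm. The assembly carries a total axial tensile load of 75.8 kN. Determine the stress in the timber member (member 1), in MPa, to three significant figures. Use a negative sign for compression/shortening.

20.0 MPa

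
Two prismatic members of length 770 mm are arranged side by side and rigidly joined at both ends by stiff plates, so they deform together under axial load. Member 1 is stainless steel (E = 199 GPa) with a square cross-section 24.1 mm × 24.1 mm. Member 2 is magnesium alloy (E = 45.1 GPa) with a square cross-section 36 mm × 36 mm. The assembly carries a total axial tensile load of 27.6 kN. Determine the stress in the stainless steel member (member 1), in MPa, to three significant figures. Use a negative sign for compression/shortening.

A_1 = 580.8 mm².
A_2 = 1296 mm².
Equal strain + equilibrium ⇒ each member carries load in proportion to AE: A₁E₁ = 115600000 N, A₂E₂ = 58450000 N, ΣAE = 174000000 N.
σ₁ = P·E₁/ΣAE = 27600·199000/174000000 = 31.56 MPa.

31.6 MPa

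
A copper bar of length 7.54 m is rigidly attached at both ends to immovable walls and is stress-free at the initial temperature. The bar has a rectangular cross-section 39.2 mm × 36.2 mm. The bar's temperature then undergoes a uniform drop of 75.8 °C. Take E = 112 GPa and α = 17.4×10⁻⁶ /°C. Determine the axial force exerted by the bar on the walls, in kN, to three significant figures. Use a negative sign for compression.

Free thermal expansion αLΔT = 17.4e-6 · 7540 · -75.8 = -9.945 mm.
The walls impose strain ε = −(-9.945)/7540 = 1.3189e-03; σ = Eε = 112000 · 1.3189e-03 = 147.7 MPa.
Wall reaction R = σ·A = 147.7·1419 = 209600 N = 209.6 kN.

210 kN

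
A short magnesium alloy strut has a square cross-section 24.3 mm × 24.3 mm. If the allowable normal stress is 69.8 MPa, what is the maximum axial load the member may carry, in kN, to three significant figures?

41.2 kN

A = 590.5 mm².
P_max = σ_allow · A = 69.8 · 590.5 = 41220 N = 41.22 kN.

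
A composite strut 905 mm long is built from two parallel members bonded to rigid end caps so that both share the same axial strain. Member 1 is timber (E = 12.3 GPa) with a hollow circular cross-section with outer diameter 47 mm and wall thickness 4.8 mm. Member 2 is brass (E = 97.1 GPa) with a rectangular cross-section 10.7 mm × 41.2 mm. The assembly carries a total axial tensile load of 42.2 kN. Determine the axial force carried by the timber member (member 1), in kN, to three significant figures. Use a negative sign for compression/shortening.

A_1 = 636.4 mm².
A_2 = 440.8 mm².
Equal strain + equilibrium ⇒ each member carries load in proportion to AE: A₁E₁ = 7827000 N, A₂E₂ = 42810000 N, ΣAE = 50630000 N.
F₁ = P·A₁E₁/ΣAE = 42200·7827000/50630000 = 6524 N.

6.52 kN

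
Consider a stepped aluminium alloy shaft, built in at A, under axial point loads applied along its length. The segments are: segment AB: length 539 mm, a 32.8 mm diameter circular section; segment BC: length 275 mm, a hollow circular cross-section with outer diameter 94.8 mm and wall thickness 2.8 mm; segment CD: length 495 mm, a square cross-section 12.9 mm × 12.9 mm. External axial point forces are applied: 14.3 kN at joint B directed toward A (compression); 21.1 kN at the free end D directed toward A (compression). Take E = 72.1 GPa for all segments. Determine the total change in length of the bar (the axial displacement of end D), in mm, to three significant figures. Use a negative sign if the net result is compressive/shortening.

-1.28 mm

Internal axial forces (sectioning from the free end, tension +): N_CD = -21.1 kN, N_BC = -21.1 kN, N_AB = -35.4 kN.
A_AB = 845 mm².
A_BC = 809.3 mm².
A_CD = 166.4 mm².
δ_AB = -35400·539/(845·72100) = -0.3132 mm
δ_BC = -21100·275/(809.3·72100) = -0.09945 mm
δ_CD = -21100·495/(166.4·72100) = -0.8705 mm
δ = Σδ_i = -1.283 mm.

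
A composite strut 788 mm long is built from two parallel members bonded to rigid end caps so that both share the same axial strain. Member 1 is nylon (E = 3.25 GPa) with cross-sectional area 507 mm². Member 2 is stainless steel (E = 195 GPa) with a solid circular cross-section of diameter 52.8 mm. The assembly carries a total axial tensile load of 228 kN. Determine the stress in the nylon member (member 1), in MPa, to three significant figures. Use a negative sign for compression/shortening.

1.73 MPa

A_2 = 2190 mm².
Equal strain + equilibrium ⇒ each member carries load in proportion to AE: A₁E₁ = 1648000 N, A₂E₂ = 427000000 N, ΣAE = 428600000 N.
σ₁ = P·E₁/ΣAE = 228000·3250/428600000 = 1.729 MPa.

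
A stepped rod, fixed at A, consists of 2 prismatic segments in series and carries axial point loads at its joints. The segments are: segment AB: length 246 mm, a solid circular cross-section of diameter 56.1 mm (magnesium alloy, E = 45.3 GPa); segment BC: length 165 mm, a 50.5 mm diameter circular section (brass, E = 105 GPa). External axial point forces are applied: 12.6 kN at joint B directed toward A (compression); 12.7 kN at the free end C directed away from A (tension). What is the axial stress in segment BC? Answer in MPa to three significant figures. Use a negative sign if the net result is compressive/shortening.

6.34 MPa

Internal axial forces (sectioning from the free end, tension +): N_BC = 12.7 kN, N_AB = 0.1 kN.
A_BC = 2003 mm².
σ_BC = N_BC/A_BC = 12700/2003 = 6.341 MPa.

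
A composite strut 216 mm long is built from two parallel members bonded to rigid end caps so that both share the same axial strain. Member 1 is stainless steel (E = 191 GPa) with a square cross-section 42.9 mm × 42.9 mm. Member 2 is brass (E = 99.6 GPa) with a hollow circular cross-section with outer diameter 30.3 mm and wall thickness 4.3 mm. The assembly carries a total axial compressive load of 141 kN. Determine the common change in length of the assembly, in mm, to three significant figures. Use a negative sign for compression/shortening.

-0.0788 mm

A_1 = 1840 mm².
A_2 = 351.2 mm².
Equal strain + equilibrium ⇒ each member carries load in proportion to AE: A₁E₁ = 351500000 N, A₂E₂ = 34980000 N, ΣAE = 386500000 N.
δ = PL/ΣAE = -141000·216/386500000 = -0.0788 mm.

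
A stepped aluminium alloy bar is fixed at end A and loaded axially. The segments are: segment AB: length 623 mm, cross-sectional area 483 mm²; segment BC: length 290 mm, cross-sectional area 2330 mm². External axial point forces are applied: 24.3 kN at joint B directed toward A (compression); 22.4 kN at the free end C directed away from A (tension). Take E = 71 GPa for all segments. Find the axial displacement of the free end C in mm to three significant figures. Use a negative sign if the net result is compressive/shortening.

0.00475 mm

Internal axial forces (sectioning from the free end, tension +): N_BC = 22.4 kN, N_AB = -1.9 kN.
δ_AB = -1900·623/(483·71000) = -0.03452 mm
δ_BC = 22400·290/(2330·71000) = 0.03927 mm
δ = Σδ_i = 0.00475 mm.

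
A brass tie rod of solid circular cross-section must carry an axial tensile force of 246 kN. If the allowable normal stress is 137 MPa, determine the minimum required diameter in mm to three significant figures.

Required area A ≥ P/σ_allow = 246000/137 = 1796 mm².
For a solid circular section, d ≥ √(4A/π) = 47.81 mm.

47.8 mm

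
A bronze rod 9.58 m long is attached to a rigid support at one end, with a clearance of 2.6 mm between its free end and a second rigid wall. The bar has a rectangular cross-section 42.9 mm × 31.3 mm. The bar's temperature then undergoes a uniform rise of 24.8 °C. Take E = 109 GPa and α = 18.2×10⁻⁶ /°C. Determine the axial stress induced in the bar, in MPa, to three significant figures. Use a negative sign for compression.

-19.6 MPa

Free thermal expansion αLΔT = 18.2e-6 · 9580 · 24.8 = 4.324 mm.
The walls engage after the gap closes; constrained expansion = 4.324 − 2.6 = 1.724 mm.
The walls impose strain ε = −(1.724)/9580 = -1.7996e-04; σ = Eε = 109000 · -1.7996e-04 = -19.62 MPa.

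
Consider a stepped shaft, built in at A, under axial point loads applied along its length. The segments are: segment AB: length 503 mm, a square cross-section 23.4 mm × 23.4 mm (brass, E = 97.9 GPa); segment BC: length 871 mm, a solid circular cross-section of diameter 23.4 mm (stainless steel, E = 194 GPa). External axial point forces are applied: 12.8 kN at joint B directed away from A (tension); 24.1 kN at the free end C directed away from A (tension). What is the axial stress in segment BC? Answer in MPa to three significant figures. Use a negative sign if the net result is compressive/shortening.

Internal axial forces (sectioning from the free end, tension +): N_BC = 24.1 kN, N_AB = 36.9 kN.
A_BC = 430.1 mm².
σ_BC = N_BC/A_BC = 24100/430.1 = 56.04 MPa.

56.0 MPa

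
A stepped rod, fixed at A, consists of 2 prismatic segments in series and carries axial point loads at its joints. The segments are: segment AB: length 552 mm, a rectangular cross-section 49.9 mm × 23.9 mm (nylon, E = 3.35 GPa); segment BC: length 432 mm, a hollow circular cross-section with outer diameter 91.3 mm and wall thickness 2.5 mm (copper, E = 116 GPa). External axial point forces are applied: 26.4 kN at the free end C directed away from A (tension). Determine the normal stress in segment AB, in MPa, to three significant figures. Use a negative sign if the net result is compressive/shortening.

22.1 MPa

Internal axial forces (sectioning from the free end, tension +): N_BC = 26.4 kN, N_AB = 26.4 kN.
A_AB = 1193 mm².
σ_AB = N_AB/A_AB = 26400/1193 = 22.14 MPa.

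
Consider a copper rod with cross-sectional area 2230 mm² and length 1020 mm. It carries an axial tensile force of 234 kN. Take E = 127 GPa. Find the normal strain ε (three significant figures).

σ = N/A = 104.9 MPa; ε = σ/E = 104.9/127000 = 8.262e-04.

8.26e-04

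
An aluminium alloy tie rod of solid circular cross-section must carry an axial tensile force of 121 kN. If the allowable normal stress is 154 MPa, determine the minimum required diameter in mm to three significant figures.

Required area A ≥ P/σ_allow = 121000/154 = 785.7 mm².
For a solid circular section, d ≥ √(4A/π) = 31.63 mm.

31.6 mm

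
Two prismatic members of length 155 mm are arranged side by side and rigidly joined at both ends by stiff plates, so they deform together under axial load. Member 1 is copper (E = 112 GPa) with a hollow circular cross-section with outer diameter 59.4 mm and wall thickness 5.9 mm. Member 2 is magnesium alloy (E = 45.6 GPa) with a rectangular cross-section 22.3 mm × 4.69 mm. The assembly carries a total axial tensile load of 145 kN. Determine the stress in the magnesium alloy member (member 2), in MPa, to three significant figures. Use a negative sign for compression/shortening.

A_1 = 991.6 mm².
A_2 = 104.6 mm².
Equal strain + equilibrium ⇒ each member carries load in proportion to AE: A₁E₁ = 111100000 N, A₂E₂ = 4769000 N, ΣAE = 115800000 N.
σ₂ = P·E₂/ΣAE = 145000·45600/115800000 = 57.08 MPa.

57.1 MPa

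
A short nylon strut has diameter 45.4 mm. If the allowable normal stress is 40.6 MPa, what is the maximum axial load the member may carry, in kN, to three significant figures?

65.7 kN

A = 1619 mm².
P_max = σ_allow · A = 40.6 · 1619 = 65720 N = 65.72 kN.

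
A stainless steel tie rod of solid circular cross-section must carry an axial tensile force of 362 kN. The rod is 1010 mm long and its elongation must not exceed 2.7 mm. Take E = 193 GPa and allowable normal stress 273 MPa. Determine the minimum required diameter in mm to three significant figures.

41.1 mm

Required area A ≥ P/σ_allow = 362000/273 = 1326 mm².
For a solid circular section, d ≥ √(4A/π) = 41.09 mm.
Elongation limit: A ≥ PL/(Eδ_allow) = 362000·1010/(193000·2.7) = 701.6 mm² ⇒ d ≥ 29.89 mm.
The stress limit governs.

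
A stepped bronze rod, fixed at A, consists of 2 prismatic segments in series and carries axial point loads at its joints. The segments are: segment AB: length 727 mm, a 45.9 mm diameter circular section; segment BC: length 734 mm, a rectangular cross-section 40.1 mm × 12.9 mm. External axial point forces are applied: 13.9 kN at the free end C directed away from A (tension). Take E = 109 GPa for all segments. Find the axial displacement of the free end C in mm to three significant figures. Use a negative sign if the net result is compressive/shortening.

0.237 mm

Internal axial forces (sectioning from the free end, tension +): N_BC = 13.9 kN, N_AB = 13.9 kN.
A_AB = 1655 mm².
A_BC = 517.3 mm².
δ_AB = 13900·727/(1655·109000) = 0.05603 mm
δ_BC = 13900·734/(517.3·109000) = 0.1809 mm
δ = Σδ_i = 0.237 mm.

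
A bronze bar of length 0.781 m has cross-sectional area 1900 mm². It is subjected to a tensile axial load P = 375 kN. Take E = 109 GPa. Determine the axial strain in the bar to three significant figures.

σ = N/A = 197.4 MPa; ε = σ/E = 197.4/109000 = 1.811e-03.

0.00181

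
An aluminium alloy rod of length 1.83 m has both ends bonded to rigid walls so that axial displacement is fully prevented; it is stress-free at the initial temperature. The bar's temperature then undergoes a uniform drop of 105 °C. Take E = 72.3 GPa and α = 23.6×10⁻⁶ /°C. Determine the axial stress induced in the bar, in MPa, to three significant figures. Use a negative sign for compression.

Free thermal expansion αLΔT = 23.6e-6 · 1830 · -105 = -4.535 mm.
The walls impose strain ε = −(-4.535)/1830 = 2.4780e-03; σ = Eε = 72300 · 2.4780e-03 = 179.2 MPa.

179 MPa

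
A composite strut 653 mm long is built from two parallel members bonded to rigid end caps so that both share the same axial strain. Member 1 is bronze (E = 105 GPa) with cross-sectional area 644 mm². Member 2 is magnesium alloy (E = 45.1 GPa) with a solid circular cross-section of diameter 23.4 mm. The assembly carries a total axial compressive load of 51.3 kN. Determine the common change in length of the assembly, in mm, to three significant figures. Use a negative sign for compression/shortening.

-0.385 mm

A_2 = 430.1 mm².
Equal strain + equilibrium ⇒ each member carries load in proportion to AE: A₁E₁ = 67620000 N, A₂E₂ = 19400000 N, ΣAE = 87020000 N.
δ = PL/ΣAE = -51300·653/87020000 = -0.385 mm.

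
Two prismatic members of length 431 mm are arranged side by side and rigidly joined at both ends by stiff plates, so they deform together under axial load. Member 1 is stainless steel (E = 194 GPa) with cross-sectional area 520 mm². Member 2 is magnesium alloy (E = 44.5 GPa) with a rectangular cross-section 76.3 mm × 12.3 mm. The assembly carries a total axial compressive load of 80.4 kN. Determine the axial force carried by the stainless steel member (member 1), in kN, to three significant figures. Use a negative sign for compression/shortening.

A_2 = 938.5 mm².
Equal strain + equilibrium ⇒ each member carries load in proportion to AE: A₁E₁ = 100900000 N, A₂E₂ = 41760000 N, ΣAE = 142600000 N.
F₁ = P·A₁E₁/ΣAE = -80400·100900000/142600000 = -56860 N.

-56.9 kN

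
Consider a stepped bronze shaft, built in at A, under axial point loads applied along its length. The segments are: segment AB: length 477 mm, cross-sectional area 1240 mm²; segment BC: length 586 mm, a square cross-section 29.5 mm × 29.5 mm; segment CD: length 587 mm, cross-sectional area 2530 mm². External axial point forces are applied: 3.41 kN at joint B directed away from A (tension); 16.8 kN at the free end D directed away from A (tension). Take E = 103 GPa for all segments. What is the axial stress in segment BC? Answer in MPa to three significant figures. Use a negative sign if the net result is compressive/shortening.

19.3 MPa

Internal axial forces (sectioning from the free end, tension +): N_CD = 16.8 kN, N_BC = 16.8 kN, N_AB = 20.21 kN.
A_BC = 870.2 mm².
σ_BC = N_BC/A_BC = 16800/870.2 = 19.3 MPa.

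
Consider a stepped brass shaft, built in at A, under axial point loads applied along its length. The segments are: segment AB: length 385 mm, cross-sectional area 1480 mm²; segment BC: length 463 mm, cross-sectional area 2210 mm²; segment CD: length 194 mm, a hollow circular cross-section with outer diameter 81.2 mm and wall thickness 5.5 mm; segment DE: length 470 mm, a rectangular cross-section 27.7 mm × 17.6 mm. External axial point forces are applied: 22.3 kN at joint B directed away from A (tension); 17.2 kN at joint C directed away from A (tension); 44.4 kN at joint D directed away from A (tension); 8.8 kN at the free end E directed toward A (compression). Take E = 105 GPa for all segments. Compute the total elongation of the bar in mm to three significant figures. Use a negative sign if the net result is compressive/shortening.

Internal axial forces (sectioning from the free end, tension +): N_DE = -8.8 kN, N_CD = 35.6 kN, N_BC = 52.8 kN, N_AB = 75.1 kN.
A_CD = 1308 mm².
A_DE = 487.5 mm².
δ_AB = 75100·385/(1480·105000) = 0.1861 mm
δ_BC = 52800·463/(2210·105000) = 0.1053 mm
δ_CD = 35600·194/(1308·105000) = 0.05029 mm
δ_DE = -8800·470/(487.5·105000) = -0.0808 mm
δ = Σδ_i = 0.2609 mm.

0.261 mm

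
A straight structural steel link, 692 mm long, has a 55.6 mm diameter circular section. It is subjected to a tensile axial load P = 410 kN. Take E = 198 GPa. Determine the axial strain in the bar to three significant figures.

8.53e-04

A = 2428 mm².
σ = N/A = 168.9 MPa; ε = σ/E = 168.9/198000 = 8.529e-04.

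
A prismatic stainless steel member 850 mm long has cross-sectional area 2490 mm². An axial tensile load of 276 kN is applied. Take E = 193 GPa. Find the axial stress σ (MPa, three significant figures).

111 MPa

σ = N/A = 276000/2490 = 110.8 MPa.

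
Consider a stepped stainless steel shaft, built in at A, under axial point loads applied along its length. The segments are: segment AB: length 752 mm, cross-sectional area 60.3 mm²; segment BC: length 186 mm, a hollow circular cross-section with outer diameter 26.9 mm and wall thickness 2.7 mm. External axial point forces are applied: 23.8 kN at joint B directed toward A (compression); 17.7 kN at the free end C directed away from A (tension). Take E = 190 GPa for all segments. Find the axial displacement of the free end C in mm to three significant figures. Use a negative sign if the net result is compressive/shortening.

Internal axial forces (sectioning from the free end, tension +): N_BC = 17.7 kN, N_AB = -6.1 kN.
A_BC = 205.3 mm².
δ_AB = -6100·752/(60.3·190000) = -0.4004 mm
δ_BC = 17700·186/(205.3·190000) = 0.08441 mm
δ = Σδ_i = -0.316 mm.

-0.316 mm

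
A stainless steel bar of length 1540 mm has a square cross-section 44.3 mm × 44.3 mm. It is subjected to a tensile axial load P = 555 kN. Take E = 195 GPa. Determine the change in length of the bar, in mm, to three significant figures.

2.23 mm

A = 1962 mm².
δ_mech = NL/(AE) = 555000·1540/(1962·195000) = 2.233 mm.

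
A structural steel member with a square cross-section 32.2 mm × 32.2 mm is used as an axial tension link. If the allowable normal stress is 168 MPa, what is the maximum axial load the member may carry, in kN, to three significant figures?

A = 1037 mm².
P_max = σ_allow · A = 168 · 1037 = 174200 N = 174.2 kN.

174 kN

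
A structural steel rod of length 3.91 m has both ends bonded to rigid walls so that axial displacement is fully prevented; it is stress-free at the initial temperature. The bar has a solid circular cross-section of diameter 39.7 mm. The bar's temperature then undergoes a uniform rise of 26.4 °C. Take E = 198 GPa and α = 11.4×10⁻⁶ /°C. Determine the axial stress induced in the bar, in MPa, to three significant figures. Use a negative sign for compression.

Free thermal expansion αLΔT = 11.4e-6 · 3910 · 26.4 = 1.177 mm.
The walls impose strain ε = −(1.177)/3910 = -3.0096e-04; σ = Eε = 198000 · -3.0096e-04 = -59.59 MPa.

-59.6 MPa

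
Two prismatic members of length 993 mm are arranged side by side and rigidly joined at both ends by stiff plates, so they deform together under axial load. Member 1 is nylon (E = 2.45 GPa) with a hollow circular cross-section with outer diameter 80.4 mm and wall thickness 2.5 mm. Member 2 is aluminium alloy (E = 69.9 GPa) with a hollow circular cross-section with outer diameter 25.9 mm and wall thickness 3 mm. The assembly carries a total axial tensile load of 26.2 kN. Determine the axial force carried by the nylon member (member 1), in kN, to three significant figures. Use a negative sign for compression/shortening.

2.37 kN

A_1 = 611.8 mm².
A_2 = 215.8 mm².
Equal strain + equilibrium ⇒ each member carries load in proportion to AE: A₁E₁ = 1499000 N, A₂E₂ = 15090000 N, ΣAE = 16590000 N.
F₁ = P·A₁E₁/ΣAE = 26200·1499000/16590000 = 2368 N.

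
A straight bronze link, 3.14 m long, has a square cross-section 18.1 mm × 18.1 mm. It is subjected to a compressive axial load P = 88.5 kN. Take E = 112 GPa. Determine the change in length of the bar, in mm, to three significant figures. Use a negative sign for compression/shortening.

A = 327.6 mm².
δ_mech = NL/(AE) = -88500·3140/(327.6·112000) = -7.574 mm.

-7.57 mm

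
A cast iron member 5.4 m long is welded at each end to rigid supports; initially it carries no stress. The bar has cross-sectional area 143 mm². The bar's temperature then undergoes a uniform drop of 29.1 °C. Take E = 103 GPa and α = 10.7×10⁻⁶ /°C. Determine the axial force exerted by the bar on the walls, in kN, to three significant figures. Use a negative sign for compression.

Free thermal expansion αLΔT = 10.7e-6 · 5400 · -29.1 = -1.681 mm.
The walls impose strain ε = −(-1.681)/5400 = 3.1137e-04; σ = Eε = 103000 · 3.1137e-04 = 32.07 MPa.
Wall reaction R = σ·A = 32.07·143 = 4586 N = 4.586 kN.

4.59 kN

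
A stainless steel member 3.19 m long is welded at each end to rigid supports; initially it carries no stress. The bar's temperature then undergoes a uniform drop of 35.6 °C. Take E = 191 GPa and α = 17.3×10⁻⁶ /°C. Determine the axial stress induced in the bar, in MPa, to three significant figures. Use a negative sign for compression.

118 MPa

Free thermal expansion αLΔT = 17.3e-6 · 3190 · -35.6 = -1.965 mm.
The walls impose strain ε = −(-1.965)/3190 = 6.1588e-04; σ = Eε = 191000 · 6.1588e-04 = 117.6 MPa.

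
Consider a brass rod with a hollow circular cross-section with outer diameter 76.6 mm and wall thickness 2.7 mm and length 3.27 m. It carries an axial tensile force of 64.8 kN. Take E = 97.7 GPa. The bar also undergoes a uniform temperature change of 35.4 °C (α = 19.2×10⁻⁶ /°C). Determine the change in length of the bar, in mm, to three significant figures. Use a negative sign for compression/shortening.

A = 626.8 mm².
δ_mech = NL/(AE) = 64800·3270/(626.8·97700) = 3.46 mm.
δ_thermal = αLΔT = 19.2e-6·3270·35.4 = 2.223 mm.
δ = δ_mech + δ_thermal = 5.683 mm.

5.68 mm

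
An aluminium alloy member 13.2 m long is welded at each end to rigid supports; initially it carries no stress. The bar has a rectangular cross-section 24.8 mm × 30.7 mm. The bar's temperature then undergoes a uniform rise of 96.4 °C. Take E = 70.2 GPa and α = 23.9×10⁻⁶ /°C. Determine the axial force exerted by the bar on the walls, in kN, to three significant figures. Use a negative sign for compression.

-123 kN

Free thermal expansion αLΔT = 23.9e-6 · 13200 · 96.4 = 30.41 mm.
The walls impose strain ε = −(30.41)/13200 = -2.3040e-03; σ = Eε = 70200 · -2.3040e-03 = -161.7 MPa.
Wall reaction R = σ·A = -161.7·761.4 = -123100 N = -123.1 kN.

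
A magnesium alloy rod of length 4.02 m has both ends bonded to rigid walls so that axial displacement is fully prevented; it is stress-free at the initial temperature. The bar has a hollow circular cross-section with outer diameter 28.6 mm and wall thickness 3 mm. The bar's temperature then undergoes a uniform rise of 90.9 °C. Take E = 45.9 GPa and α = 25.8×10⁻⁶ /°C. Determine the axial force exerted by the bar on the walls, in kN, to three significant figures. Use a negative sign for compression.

Free thermal expansion αLΔT = 25.8e-6 · 4020 · 90.9 = 9.428 mm.
The walls impose strain ε = −(9.428)/4020 = -2.3452e-03; σ = Eε = 45900 · -2.3452e-03 = -107.6 MPa.
Wall reaction R = σ·A = -107.6·241.3 = -25970 N = -25.97 kN.

-26.0 kN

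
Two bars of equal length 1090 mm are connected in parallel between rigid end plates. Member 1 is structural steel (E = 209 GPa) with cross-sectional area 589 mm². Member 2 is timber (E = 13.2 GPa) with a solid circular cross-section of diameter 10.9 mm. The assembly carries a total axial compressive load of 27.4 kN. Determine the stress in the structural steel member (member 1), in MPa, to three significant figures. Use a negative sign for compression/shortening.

-46.1 MPa

A_2 = 93.31 mm².
Equal strain + equilibrium ⇒ each member carries load in proportion to AE: A₁E₁ = 123100000 N, A₂E₂ = 1232000 N, ΣAE = 124300000 N.
σ₁ = P·E₁/ΣAE = -27400·209000/124300000 = -46.06 MPa.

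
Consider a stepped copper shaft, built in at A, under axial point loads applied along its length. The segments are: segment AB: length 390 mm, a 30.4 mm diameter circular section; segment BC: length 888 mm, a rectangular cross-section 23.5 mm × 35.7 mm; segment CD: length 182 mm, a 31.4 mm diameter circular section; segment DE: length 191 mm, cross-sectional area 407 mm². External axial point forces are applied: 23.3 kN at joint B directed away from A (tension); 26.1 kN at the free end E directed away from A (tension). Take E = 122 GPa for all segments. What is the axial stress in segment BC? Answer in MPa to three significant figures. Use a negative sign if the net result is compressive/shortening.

Internal axial forces (sectioning from the free end, tension +): N_DE = 26.1 kN, N_CD = 26.1 kN, N_BC = 26.1 kN, N_AB = 49.4 kN.
A_BC = 839 mm².
σ_BC = N_BC/A_BC = 26100/839 = 31.11 MPa.

31.1 MPa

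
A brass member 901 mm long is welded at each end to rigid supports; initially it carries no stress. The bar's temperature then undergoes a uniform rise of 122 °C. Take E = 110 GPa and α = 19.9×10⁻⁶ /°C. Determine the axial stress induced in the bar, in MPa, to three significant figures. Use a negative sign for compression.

-267 MPa

Free thermal expansion αLΔT = 19.9e-6 · 901 · 122 = 2.187 mm.
The walls impose strain ε = −(2.187)/901 = -2.4278e-03; σ = Eε = 110000 · -2.4278e-03 = -267.1 MPa.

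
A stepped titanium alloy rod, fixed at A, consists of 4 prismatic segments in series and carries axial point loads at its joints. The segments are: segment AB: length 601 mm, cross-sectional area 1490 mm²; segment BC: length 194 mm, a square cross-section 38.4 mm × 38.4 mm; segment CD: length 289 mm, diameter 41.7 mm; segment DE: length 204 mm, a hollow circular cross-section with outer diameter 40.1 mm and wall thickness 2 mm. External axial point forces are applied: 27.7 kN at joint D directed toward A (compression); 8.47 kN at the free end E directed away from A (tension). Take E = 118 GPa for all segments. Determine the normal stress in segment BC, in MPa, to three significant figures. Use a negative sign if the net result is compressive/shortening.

Internal axial forces (sectioning from the free end, tension +): N_DE = 8.47 kN, N_CD = -19.23 kN, N_BC = -19.23 kN, N_AB = -19.23 kN.
A_BC = 1475 mm².
σ_BC = N_BC/A_BC = -19230/1475 = -13.04 MPa.

-13.0 MPa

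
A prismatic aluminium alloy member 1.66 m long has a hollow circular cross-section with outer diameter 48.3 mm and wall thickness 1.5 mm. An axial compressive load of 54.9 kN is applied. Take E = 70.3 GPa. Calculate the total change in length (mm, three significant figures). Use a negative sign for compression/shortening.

-5.88 mm

A = 220.5 mm².
δ_mech = NL/(AE) = -54900·1660/(220.5·70300) = -5.878 mm.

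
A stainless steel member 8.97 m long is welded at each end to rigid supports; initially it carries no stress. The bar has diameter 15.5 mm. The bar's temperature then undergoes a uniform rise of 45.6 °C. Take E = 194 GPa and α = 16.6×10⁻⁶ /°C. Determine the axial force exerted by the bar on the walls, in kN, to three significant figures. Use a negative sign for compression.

-27.7 kN

Free thermal expansion αLΔT = 16.6e-6 · 8970 · 45.6 = 6.79 mm.
The walls impose strain ε = −(6.79)/8970 = -7.5696e-04; σ = Eε = 194000 · -7.5696e-04 = -146.9 MPa.
Wall reaction R = σ·A = -146.9·188.7 = -27710 N = -27.71 kN.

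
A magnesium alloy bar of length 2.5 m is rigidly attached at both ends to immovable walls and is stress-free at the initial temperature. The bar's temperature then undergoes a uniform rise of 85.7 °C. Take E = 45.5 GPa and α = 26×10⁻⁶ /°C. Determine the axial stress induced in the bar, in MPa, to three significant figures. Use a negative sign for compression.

-101 MPa

Free thermal expansion αLΔT = 26e-6 · 2500 · 85.7 = 5.571 mm.
The walls impose strain ε = −(5.571)/2500 = -2.2282e-03; σ = Eε = 45500 · -2.2282e-03 = -101.4 MPa.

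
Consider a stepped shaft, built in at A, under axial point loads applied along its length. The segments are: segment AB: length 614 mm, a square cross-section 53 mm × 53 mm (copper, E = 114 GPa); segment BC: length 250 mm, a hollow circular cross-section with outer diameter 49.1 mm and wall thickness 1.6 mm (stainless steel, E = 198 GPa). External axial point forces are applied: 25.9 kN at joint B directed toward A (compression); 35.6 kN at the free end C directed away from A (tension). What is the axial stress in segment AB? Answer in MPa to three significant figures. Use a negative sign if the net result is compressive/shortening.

Internal axial forces (sectioning from the free end, tension +): N_BC = 35.6 kN, N_AB = 9.7 kN.
A_AB = 2809 mm².
σ_AB = N_AB/A_AB = 9700/2809 = 3.453 MPa.

3.45 MPa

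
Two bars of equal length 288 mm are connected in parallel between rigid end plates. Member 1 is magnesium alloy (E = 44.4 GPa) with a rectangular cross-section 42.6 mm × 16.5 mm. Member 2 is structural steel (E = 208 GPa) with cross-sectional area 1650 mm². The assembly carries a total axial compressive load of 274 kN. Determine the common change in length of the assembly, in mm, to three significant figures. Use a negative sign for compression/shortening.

A_1 = 702.9 mm².
Equal strain + equilibrium ⇒ each member carries load in proportion to AE: A₁E₁ = 31210000 N, A₂E₂ = 343200000 N, ΣAE = 374400000 N.
δ = PL/ΣAE = -274000·288/374400000 = -0.2108 mm.

-0.211 mm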